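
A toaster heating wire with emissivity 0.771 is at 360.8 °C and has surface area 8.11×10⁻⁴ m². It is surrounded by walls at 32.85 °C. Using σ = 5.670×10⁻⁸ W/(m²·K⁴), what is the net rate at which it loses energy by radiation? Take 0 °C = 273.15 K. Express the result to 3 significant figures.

T = 360.8 °C + 273.15 = 633.95 K.
Surroundings: T = 32.85 °C + 273.15 = 306.00 K.
Area A = 8.11×10⁻⁴ m².
Net radiated power P_net = εσA(T⁴ − T₀⁴) = 0.771×5.670×10⁻⁸×8.11×10⁻⁴×(633.95⁴ − 306.00⁴).
T⁴ − T₀⁴ = 1.61518×10¹¹ − 8.76770×10⁹ = 1.52750×10¹¹ K⁴, so P_net = 5.42 W.

Net loss ≈ 5.42 W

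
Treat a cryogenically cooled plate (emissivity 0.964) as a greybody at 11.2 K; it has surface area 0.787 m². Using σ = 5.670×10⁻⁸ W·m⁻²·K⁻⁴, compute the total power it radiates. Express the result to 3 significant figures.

Area A = 0.787 m².
P = εσAT⁴ = 0.964 × 5.670×10⁻⁸ × 0.787 × (11.2)⁴ = 6.77×10⁻⁴ W.

P ≈ 6.77×10⁻⁴ W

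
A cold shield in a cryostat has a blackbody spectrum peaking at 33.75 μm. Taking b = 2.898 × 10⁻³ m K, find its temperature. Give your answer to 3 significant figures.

T ≈ 85.9 K

Wien's law gives T = b/λ_max = (2.898×10⁻³ m·K)/(3.375×10⁻⁵ m) = 85.9 K.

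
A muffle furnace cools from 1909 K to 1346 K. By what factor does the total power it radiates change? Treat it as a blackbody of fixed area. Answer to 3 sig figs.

P₂/P₁ ≈ 0.247

P ∝ T⁴, so P₂/P₁ = (T₂/T₁)⁴ = (1346/1909)⁴ = (0.705081)⁴ = 0.247.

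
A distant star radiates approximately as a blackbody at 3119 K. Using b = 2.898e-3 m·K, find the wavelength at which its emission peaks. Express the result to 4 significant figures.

Wien's displacement law: λ_max = b/T = (2.898×10⁻³ m·K)/(3119 K) = 9.2914×10⁻⁷ m.
That is 0.9291 μm, in the infrared range.

λ_max ≈ 0.9291 μm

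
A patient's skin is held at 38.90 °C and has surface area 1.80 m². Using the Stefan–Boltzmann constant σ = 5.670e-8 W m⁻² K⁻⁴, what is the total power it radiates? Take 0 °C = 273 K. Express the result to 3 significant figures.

P ≈ 966 W

T = 38.90 °C + 273 = 311.90 K.
Area A = 1.80 m².
P = σAT⁴ = 5.670×10⁻⁸ × 1.80 × (311.90)⁴ = 966 W.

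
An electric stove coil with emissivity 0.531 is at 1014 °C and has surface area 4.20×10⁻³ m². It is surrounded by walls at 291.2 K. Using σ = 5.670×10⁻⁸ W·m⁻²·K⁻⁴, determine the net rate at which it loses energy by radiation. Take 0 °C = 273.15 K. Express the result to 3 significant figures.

T = 1014 °C + 273.15 = 1287.15 K.
Area A = 4.20×10⁻³ m².
Net radiated power P_net = εσA(T⁴ − T₀⁴) = 0.531×5.670×10⁻⁸×4.20×10⁻³×(1287.15⁴ − 291.2⁴).
T⁴ − T₀⁴ = 2.74484×10¹² − 7.19061×10⁹ = 2.73765×10¹² K⁴, so P_net = 346 W.

Net loss ≈ 346 W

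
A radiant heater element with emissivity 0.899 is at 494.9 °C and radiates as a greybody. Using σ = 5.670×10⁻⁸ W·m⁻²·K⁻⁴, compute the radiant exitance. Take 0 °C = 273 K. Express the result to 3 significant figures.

I ≈ 1.77×10⁴ W/m²

T = 494.9 °C + 273 = 767.9 K.
Stefan–Boltzmann: I = εσT⁴ = 0.899 × 5.670×10⁻⁸ × (767.9)⁴ = 1.77×10⁴ W/m².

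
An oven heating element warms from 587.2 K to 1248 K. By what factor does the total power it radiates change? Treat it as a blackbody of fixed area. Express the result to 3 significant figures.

P ∝ T⁴, so P₂/P₁ = (T₂/T₁)⁴ = (1248/587.2)⁴ = (2.12534)⁴ = 20.4.

P₂/P₁ ≈ 20.4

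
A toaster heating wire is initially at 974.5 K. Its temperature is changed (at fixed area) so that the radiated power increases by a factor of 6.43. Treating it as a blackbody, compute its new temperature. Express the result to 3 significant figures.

P ∝ T⁴, so T₂/T₁ = (P₂/P₁)^(1/4) = (6.43)^(1/4) = 1.59240.
T₂ = 974.5 × 1.59240 = 1.55×10³ K.

T₂ ≈ 1.55×10³ K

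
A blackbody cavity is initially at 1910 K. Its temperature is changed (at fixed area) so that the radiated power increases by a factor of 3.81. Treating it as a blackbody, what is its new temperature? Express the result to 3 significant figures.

P ∝ T⁴, so T₂/T₁ = (P₂/P₁)^(1/4) = (3.81)^(1/4) = 1.39711.
T₂ = 1910 × 1.39711 = 2.67×10³ K.

T₂ ≈ 2.67×10³ K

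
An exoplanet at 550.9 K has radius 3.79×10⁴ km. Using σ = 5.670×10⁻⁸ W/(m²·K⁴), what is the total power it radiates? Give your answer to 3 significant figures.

Surface area A = 4πR² = 4π(3.79×10⁷ m)² = 1.80505×10¹⁶ m².
P = σAT⁴ = 5.670×10⁻⁸ × 1.80505×10¹⁶ × (550.9)⁴ = 9.43×10¹⁹ W.

P ≈ 9.43×10¹⁹ W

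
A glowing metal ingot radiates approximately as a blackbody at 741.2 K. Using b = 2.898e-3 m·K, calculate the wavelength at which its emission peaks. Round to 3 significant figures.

λ_max ≈ 3.91 μm

Wien's displacement law: λ_max = b/T = (2.898×10⁻³ m·K)/(741.2 K) = 3.910×10⁻⁶ m.
That is 3.91 μm, in the infrared range.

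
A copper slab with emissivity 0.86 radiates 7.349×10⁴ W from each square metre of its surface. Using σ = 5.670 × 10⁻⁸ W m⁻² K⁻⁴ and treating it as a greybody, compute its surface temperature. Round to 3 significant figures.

I = εσT⁴, so T = (I/εσ)^(1/4) = (7.349×10⁴/(0.86×5.670×10⁻⁸))^(1/4) = 1.11×10³ K.

T ≈ 1.11×10³ K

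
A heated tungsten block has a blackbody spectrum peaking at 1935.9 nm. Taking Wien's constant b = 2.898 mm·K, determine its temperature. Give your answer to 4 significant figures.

T ≈ 1497 K

Wien's law gives T = b/λ_max = (2.898×10⁻³ m·K)/(1.9359×10⁻⁶ m) = 1497 K.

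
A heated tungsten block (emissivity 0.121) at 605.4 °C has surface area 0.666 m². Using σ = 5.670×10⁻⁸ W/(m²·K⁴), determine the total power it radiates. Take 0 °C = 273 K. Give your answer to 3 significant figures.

P ≈ 2.72×10³ W

T = 605.4 °C + 273 = 878.4 K.
Area A = 0.666 m².
P = εσAT⁴ = 0.121 × 5.670×10⁻⁸ × 0.666 × (878.4)⁴ = 2.72×10³ W.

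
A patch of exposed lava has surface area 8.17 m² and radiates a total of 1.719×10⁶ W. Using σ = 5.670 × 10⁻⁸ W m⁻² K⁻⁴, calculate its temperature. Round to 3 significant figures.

Area A = 8.17 m².
P = σAT⁴ ⇒ T = (P/(σA))^(1/4) = (1.719×10⁶/(5.670×10⁻⁸×8.17))^(1/4) = 1.39×10³ K.

T ≈ 1.39×10³ K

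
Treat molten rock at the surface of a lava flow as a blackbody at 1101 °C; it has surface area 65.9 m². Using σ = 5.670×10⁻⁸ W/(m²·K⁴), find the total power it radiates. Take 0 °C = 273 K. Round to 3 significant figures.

T = 1101 °C + 273 = 1374 K.
Area A = 65.9 m².
P = σAT⁴ = 5.670×10⁻⁸ × 65.9 × (1374)⁴ = 1.33×10⁷ W.

P ≈ 1.33×10⁷ W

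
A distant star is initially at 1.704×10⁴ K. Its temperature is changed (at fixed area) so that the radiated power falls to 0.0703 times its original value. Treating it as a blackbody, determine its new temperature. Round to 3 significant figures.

T₂ ≈ 8.77×10³ K

P ∝ T⁴, so T₂/T₁ = (P₂/P₁)^(1/4) = (0.0703)^(1/4) = 0.514919.
T₂ = 1.704×10⁴ × 0.514919 = 8.77×10³ K.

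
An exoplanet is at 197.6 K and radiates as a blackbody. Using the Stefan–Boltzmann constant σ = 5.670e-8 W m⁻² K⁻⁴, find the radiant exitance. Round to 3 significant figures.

I ≈ 86.4 W/m²

Stefan–Boltzmann: I = σT⁴ = 5.670×10⁻⁸ × (197.6)⁴ = 86.4 W/m².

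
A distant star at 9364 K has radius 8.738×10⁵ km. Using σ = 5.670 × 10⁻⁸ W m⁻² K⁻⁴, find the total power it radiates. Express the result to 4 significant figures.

Surface area A = 4πR² = 4π(8.738×10⁸ m)² = 9.59476×10¹⁸ m².
P = σAT⁴ = 5.670×10⁻⁸ × 9.59476×10¹⁸ × (9364)⁴ = 4.183×10²⁷ W.

P ≈ 4.183×10²⁷ W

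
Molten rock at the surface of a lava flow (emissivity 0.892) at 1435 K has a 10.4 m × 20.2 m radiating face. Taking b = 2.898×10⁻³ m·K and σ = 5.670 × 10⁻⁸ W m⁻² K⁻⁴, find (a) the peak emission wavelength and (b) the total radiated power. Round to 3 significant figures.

λ_max ≈ 2.02 μm; P ≈ 4.51×10⁷ W

(a) λ_max = b/T = 2.898×10⁻³/1435 = 2.020×10⁻⁶ m = 2.02 μm.
Area A = 10.4 × 20.2 = 210.08 m².
(b) P = εσAT⁴ = 0.892×5.670×10⁻⁸×210.08×(1435)⁴ = 4.51×10⁷ W.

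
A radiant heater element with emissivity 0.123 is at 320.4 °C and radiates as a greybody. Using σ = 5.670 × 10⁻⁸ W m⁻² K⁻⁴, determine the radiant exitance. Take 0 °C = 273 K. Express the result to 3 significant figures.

T = 320.4 °C + 273 = 593.4 K.
Stefan–Boltzmann: I = εσT⁴ = 0.123 × 5.670×10⁻⁸ × (593.4)⁴ = 865 W/m².

I ≈ 865 W/m²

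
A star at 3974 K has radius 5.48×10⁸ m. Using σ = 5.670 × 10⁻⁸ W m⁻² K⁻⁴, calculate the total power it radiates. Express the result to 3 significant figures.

Surface area A = 4πR² = 4π(5.48×10⁸ m)² = 3.77373×10¹⁸ m².
P = σAT⁴ = 5.670×10⁻⁸ × 3.77373×10¹⁸ × (3974)⁴ = 5.34×10²⁵ W.

P ≈ 5.34×10²⁵ W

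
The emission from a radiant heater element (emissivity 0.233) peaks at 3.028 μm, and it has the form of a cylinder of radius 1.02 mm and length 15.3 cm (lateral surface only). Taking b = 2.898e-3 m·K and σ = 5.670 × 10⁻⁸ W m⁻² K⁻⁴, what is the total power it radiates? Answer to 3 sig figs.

P ≈ 10.9 W

Wien's law: T = b/λ_max = 2.898×10⁻³/3.028×10⁻⁶ = 957.067 K.
Lateral area A = 2πrL = 2π×1.02×10⁻³×0.153 = 9.80554×10⁻⁴ m².
Then P = εσAT⁴ = 0.233×5.670×10⁻⁸×9.80554×10⁻⁴×(957.067)⁴ = 10.9 W.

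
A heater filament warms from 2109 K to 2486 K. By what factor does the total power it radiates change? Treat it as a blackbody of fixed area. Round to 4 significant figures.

P ∝ T⁴, so P₂/P₁ = (T₂/T₁)⁴ = (2486/2109)⁴ = (1.17876)⁴ = 1.931.

P₂/P₁ ≈ 1.931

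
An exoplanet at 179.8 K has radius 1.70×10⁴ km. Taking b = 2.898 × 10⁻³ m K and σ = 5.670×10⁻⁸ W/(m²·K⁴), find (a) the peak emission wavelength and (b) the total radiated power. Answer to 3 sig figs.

(a) λ_max = b/T = 2.898×10⁻³/179.8 = 1.612×10⁻⁵ m = 16.1 μm.
Surface area A = 4πR² = 4π(1.70×10⁷ m)² = 3.63168×10¹⁵ m².
(b) P = σAT⁴ = 5.670×10⁻⁸×3.63168×10¹⁵×(179.8)⁴ = 2.15×10¹⁷ W.

λ_max ≈ 16.1 μm; P ≈ 2.15×10¹⁷ W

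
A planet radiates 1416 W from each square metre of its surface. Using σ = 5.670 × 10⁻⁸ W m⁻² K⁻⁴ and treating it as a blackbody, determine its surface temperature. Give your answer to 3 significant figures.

I = σT⁴, so T = (I/σ)^(1/4) = (1416/(5.670×10⁻⁸))^(1/4) = 398 K.

T ≈ 398 K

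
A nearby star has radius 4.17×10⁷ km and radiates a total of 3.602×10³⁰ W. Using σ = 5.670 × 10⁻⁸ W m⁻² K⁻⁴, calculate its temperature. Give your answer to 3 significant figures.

T ≈ 7.34×10³ K

Surface area A = 4πR² = 4π(4.17×10¹⁰ m)² = 2.18515×10²² m².
P = σAT⁴ ⇒ T = (P/(σA))^(1/4) = (3.602×10³⁰/(5.670×10⁻⁸×2.18515×10²²))^(1/4) = 7.34×10³ K.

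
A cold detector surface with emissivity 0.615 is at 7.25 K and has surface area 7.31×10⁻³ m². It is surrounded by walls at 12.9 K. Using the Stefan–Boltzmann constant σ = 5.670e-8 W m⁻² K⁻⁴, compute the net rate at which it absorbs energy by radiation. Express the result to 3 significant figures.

Net gain ≈ 6.35×10⁻⁶ W

Area A = 7.31×10⁻³ m².
Net radiated power P_net = εσA(T⁴ − T₀⁴) = 0.615×5.670×10⁻⁸×7.31×10⁻³×(7.25⁴ − 12.9⁴).
T⁴ − T₀⁴ = 2762.82 − 27692.3 = -24929.5 K⁴, so P_net = -6.35×10⁻⁶ W — negative, meaning a net gain of 6.35×10⁻⁶ W.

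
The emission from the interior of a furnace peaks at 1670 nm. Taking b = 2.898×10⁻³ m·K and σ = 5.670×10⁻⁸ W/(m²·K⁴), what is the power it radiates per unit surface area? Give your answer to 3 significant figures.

I ≈ 5.14×10⁵ W/m²

Wien's law: T = b/λ_max = 2.898×10⁻³/1.670×10⁻⁶ = 1735.33 K.
Then I = σT⁴ = 5.670×10⁻⁸×(1735.33)⁴ = 5.14×10⁵ W/m².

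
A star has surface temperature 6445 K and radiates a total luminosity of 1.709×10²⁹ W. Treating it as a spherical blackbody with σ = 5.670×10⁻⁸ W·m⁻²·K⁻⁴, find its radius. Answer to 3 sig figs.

R ≈ 1.18×10¹⁰ m

L = 4πR²σT⁴ ⇒ R = √(L/(4πσT⁴)).
σT⁴ = 9.78306×10⁷ W/m², so R = √(1.709×10²⁹/(4π×9.78306×10⁷)) = 1.18×10¹⁰ m.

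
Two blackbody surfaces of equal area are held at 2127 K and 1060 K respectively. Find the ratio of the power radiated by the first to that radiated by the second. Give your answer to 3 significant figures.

With equal areas, P₁/P₂ = (T₁/T₂)⁴ = (2127/1060)⁴ = 16.2.

P₁/P₂ ≈ 16.2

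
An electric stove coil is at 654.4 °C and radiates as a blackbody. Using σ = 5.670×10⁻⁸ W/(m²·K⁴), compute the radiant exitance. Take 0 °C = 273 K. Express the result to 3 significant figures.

I ≈ 4.19×10⁴ W/m²

T = 654.4 °C + 273 = 927.4 K.
Stefan–Boltzmann: I = σT⁴ = 5.670×10⁻⁸ × (927.4)⁴ = 4.19×10⁴ W/m².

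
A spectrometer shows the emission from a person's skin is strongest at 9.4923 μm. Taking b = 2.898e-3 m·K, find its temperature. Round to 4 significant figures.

T ≈ 305.3 K

Wien's law gives T = b/λ_max = (2.898×10⁻³ m·K)/(9.4923×10⁻⁶ m) = 305.3 K.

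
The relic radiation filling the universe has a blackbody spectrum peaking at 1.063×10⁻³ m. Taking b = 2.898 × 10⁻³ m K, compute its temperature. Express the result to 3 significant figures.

T ≈ 2.73 K

Wien's law gives T = b/λ_max = (2.898×10⁻³ m·K)/(1.063×10⁻³ m) = 2.73 K.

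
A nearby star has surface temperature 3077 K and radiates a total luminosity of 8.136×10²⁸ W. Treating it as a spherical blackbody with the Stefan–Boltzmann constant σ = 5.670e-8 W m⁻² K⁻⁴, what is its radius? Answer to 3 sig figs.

L = 4πR²σT⁴ ⇒ R = √(L/(4πσT⁴)).
σT⁴ = 5.08268×10⁶ W/m², so R = √(8.136×10²⁸/(4π×5.08268×10⁶)) = 3.57×10¹⁰ m.

R ≈ 3.57×10¹⁰ m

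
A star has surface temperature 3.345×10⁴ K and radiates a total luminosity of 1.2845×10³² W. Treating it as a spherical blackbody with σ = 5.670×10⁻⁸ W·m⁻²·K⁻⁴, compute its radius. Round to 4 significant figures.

L = 4πR²σT⁴ ⇒ R = √(L/(4πσT⁴)).
σT⁴ = 7.09852×10¹⁰ W/m², so R = √(1.2845×10³²/(4π×7.09852×10¹⁰)) = 1.200×10¹⁰ m.

R ≈ 1.200×10¹⁰ m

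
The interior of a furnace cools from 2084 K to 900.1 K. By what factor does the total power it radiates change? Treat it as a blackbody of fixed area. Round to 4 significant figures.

P ∝ T⁴, so P₂/P₁ = (T₂/T₁)⁴ = (900.1/2084)⁴ = (0.431910)⁴ = 0.03480.

P₂/P₁ ≈ 0.03480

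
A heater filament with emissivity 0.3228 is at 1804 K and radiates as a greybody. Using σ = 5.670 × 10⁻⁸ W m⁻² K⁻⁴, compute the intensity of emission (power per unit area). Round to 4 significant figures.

Stefan–Boltzmann: I = εσT⁴ = 0.3228 × 5.670×10⁻⁸ × (1804)⁴ = 1.938×10⁵ W/m².

I ≈ 1.938×10⁵ W/m²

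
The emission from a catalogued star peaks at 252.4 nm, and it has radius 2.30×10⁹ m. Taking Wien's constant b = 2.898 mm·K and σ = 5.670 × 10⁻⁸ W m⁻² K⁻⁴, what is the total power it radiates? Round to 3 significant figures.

P ≈ 6.55×10²⁸ W

Wien's law: T = b/λ_max = 2.898×10⁻³/2.524×10⁻⁷ = 11481.8 K.
Surface area A = 4πR² = 4π(2.30×10⁹ m)² = 6.64761×10¹⁹ m².
Then P = σAT⁴ = 5.670×10⁻⁸×6.64761×10¹⁹×(11481.8)⁴ = 6.55×10²⁸ W.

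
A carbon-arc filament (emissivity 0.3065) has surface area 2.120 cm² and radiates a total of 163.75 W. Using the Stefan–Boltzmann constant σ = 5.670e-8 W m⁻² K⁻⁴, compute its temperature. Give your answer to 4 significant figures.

Area A = 2.120 cm² = 2.120×10⁻⁴ m².
P = εσAT⁴ ⇒ T = (P/(εσA))^(1/4) = (163.75/(0.3065×5.670×10⁻⁸×2.120×10⁻⁴))^(1/4) = 2582 K.

T ≈ 2582 K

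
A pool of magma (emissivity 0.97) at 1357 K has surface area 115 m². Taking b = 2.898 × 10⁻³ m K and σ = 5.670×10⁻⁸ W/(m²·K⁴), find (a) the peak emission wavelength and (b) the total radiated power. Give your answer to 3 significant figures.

λ_max ≈ 2.14 μm; P ≈ 2.14×10⁷ W

(a) λ_max = b/T = 2.898×10⁻³/1357 = 2.136×10⁻⁶ m = 2.14 μm.
Area A = 115 m².
(b) P = εσAT⁴ = 0.97×5.670×10⁻⁸×115×(1357)⁴ = 2.14×10⁷ W.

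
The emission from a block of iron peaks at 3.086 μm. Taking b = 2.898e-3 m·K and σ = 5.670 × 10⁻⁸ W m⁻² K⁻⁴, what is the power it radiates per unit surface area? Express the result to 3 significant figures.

I ≈ 4.41×10⁴ W/m²

Wien's law: T = b/λ_max = 2.898×10⁻³/3.086×10⁻⁶ = 939.080 K.
Then I = σT⁴ = 5.670×10⁻⁸×(939.080)⁴ = 4.41×10⁴ W/m².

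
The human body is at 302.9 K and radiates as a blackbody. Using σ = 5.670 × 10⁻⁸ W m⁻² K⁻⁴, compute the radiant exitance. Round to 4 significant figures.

I ≈ 477.3 W/m²

Stefan–Boltzmann: I = σT⁴ = 5.670×10⁻⁸ × (302.9)⁴ = 477.3 W/m².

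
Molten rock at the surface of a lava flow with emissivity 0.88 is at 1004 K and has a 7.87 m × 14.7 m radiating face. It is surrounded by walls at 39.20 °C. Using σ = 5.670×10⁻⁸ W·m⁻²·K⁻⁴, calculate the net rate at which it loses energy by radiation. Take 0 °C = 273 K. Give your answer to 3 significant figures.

Surroundings: T = 39.20 °C + 273 = 312.20 K.
Area A = 7.87 × 14.7 = 115.689 m².
Net radiated power P_net = εσA(T⁴ − T₀⁴) = 0.88×5.670×10⁻⁸×115.689×(1004⁴ − 312.20⁴).
T⁴ − T₀⁴ = 1.01610×10¹² − 9.50017×10⁹ = 1.00660×10¹² K⁴, so P_net = 5.81×10⁶ W.

Net loss ≈ 5.81×10⁶ W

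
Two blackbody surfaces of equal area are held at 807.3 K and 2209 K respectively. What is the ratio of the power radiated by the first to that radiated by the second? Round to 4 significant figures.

P₁/P₂ ≈ 0.01784

With equal areas, P₁/P₂ = (T₁/T₂)⁴ = (807.3/2209)⁴ = 0.01784.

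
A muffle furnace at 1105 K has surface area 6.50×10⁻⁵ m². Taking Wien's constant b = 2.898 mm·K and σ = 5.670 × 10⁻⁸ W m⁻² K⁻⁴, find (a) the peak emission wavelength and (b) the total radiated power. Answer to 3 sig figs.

(a) λ_max = b/T = 2.898×10⁻³/1105 = 2.623×10⁻⁶ m = 2.62×10³ nm.
Area A = 6.50×10⁻⁵ m².
(b) P = σAT⁴ = 5.670×10⁻⁸×6.50×10⁻⁵×(1105)⁴ = 5.49 W.

λ_max ≈ 2.62×10³ nm; P ≈ 5.49 W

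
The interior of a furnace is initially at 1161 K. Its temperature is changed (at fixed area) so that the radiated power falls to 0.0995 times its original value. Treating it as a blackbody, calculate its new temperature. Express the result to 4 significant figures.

T₂ ≈ 652.1 K

P ∝ T⁴, so T₂/T₁ = (P₂/P₁)^(1/4) = (0.0995)^(1/4) = 0.561637.
T₂ = 1161 × 0.561637 = 652.1 K.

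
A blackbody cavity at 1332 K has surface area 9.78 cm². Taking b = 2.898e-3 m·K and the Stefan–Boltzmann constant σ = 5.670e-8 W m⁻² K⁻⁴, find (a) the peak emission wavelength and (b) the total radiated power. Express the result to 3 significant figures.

(a) λ_max = b/T = 2.898×10⁻³/1332 = 2.176×10⁻⁶ m = 2.18 μm.
Area A = 9.78 cm² = 9.78×10⁻⁴ m².
(b) P = σAT⁴ = 5.670×10⁻⁸×9.78×10⁻⁴×(1332)⁴ = 175 W.

λ_max ≈ 2.18 μm; P ≈ 175 W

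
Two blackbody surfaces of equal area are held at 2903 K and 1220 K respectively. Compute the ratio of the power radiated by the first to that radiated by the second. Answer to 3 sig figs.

With equal areas, P₁/P₂ = (T₁/T₂)⁴ = (2903/1220)⁴ = 32.1.

P₁/P₂ ≈ 32.1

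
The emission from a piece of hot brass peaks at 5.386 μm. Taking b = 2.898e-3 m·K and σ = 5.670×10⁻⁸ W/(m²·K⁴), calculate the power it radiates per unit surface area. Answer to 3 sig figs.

Wien's law: T = b/λ_max = 2.898×10⁻³/5.386×10⁻⁶ = 538.062 K.
Then I = σT⁴ = 5.670×10⁻⁸×(538.062)⁴ = 4.75×10³ W/m².

I ≈ 4.75×10³ W/m²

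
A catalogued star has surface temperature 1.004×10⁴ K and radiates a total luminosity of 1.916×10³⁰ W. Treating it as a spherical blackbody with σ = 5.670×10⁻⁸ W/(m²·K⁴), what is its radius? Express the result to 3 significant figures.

R ≈ 1.63×10¹⁰ m

L = 4πR²σT⁴ ⇒ R = √(L/(4πσT⁴)).
σT⁴ = 5.76127×10⁸ W/m², so R = √(1.916×10³⁰/(4π×5.76127×10⁸)) = 1.63×10¹⁰ m.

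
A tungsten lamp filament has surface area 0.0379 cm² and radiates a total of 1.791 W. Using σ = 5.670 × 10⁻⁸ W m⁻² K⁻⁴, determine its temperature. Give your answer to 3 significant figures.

Area A = 0.0379 cm² = 3.79×10⁻⁶ m².
P = σAT⁴ ⇒ T = (P/(σA))^(1/4) = (1.791/(5.670×10⁻⁸×3.79×10⁻⁶))^(1/4) = 1.70×10³ K.

T ≈ 1.70×10³ K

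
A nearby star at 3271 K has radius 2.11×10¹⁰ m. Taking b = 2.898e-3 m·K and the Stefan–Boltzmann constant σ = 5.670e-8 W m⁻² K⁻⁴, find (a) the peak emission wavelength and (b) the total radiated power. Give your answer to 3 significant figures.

(a) λ_max = b/T = 2.898×10⁻³/3271 = 8.860×10⁻⁷ m = 886 nm.
Surface area A = 4πR² = 4π(2.11×10¹⁰ m)² = 5.59467×10²¹ m².
(b) P = σAT⁴ = 5.670×10⁻⁸×5.59467×10²¹×(3271)⁴ = 3.63×10²⁸ W.

λ_max ≈ 886 nm; P ≈ 3.63×10²⁸ W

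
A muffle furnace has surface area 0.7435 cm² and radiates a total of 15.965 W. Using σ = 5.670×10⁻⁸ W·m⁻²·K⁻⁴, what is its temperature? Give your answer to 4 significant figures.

T ≈ 1395 K

Area A = 0.7435 cm² = 7.435×10⁻⁵ m².
P = σAT⁴ ⇒ T = (P/(σA))^(1/4) = (15.965/(5.670×10⁻⁸×7.435×10⁻⁵))^(1/4) = 1395 K.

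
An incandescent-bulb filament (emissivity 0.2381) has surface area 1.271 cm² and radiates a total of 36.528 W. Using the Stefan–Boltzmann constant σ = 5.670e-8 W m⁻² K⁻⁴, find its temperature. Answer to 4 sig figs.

T ≈ 2148 K

Area A = 1.271 cm² = 1.271×10⁻⁴ m².
P = εσAT⁴ ⇒ T = (P/(εσA))^(1/4) = (36.528/(0.2381×5.670×10⁻⁸×1.271×10⁻⁴))^(1/4) = 2148 K.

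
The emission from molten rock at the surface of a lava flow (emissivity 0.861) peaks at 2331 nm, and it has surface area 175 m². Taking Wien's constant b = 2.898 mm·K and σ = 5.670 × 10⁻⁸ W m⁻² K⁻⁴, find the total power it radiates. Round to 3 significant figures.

Wien's law: T = b/λ_max = 2.898×10⁻³/2.331×10⁻⁶ = 1243.24 K.
Area A = 175 m².
Then P = εσAT⁴ = 0.861×5.670×10⁻⁸×175×(1243.24)⁴ = 2.04×10⁷ W.

P ≈ 2.04×10⁷ W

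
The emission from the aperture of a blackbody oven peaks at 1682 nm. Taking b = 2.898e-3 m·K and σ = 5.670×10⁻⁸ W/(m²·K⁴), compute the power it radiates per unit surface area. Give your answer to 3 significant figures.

Wien's law: T = b/λ_max = 2.898×10⁻³/1.682×10⁻⁶ = 1722.95 K.
Then I = σT⁴ = 5.670×10⁻⁸×(1722.95)⁴ = 5.00×10⁵ W/m².

I ≈ 5.00×10⁵ W/m²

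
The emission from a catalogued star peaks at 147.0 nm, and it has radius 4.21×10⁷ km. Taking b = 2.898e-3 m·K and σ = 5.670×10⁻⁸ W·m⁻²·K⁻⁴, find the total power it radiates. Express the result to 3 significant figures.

P ≈ 1.91×10³² W

Wien's law: T = b/λ_max = 2.898×10⁻³/1.470×10⁻⁷ = 19714.3 K.
Surface area A = 4πR² = 4π(4.21×10¹⁰ m)² = 2.22728×10²² m².
Then P = σAT⁴ = 5.670×10⁻⁸×2.22728×10²²×(19714.3)⁴ = 1.91×10³² W.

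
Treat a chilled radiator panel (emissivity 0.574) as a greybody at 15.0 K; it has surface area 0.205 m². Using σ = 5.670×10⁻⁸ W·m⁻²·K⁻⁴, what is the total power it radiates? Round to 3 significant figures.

Area A = 0.205 m².
P = εσAT⁴ = 0.574 × 5.670×10⁻⁸ × 0.205 × (15.0)⁴ = 3.38×10⁻⁴ W.

P ≈ 3.38×10⁻⁴ W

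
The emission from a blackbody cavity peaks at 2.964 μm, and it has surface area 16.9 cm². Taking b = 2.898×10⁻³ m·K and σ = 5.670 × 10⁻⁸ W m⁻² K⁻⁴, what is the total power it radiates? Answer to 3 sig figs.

P ≈ 87.6 W

Wien's law: T = b/λ_max = 2.898×10⁻³/2.964×10⁻⁶ = 977.733 K.
Area A = 16.9 cm² = 1.69×10⁻³ m².
Then P = σAT⁴ = 5.670×10⁻⁸×1.69×10⁻³×(977.733)⁴ = 87.6 W.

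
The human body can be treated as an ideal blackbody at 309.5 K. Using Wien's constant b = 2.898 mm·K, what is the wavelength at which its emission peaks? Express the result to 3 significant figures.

Wien's displacement law: λ_max = b/T = (2.898×10⁻³ m·K)/(309.5 K) = 9.363×10⁻⁶ m.
That is 9.36 μm, in the infrared range.

λ_max ≈ 9.36 μm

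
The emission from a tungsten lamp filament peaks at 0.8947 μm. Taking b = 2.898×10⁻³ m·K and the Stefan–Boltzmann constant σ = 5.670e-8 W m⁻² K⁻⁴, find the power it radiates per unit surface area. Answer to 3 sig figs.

I ≈ 6.24×10⁶ W/m²

Wien's law: T = b/λ_max = 2.898×10⁻³/8.947×10⁻⁷ = 3239.07 K.
Then I = σT⁴ = 5.670×10⁻⁸×(3239.07)⁴ = 6.24×10⁶ W/m².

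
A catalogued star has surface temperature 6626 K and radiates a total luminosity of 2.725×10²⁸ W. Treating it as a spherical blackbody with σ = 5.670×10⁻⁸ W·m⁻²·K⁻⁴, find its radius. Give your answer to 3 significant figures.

R ≈ 4.45×10⁹ m

L = 4πR²σT⁴ ⇒ R = √(L/(4πσT⁴)).
σT⁴ = 1.09292×10⁸ W/m², so R = √(2.725×10²⁸/(4π×1.09292×10⁸)) = 4.45×10⁹ m.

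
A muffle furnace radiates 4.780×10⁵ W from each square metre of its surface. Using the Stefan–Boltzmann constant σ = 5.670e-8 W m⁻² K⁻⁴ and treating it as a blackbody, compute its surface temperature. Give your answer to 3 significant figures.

T ≈ 1.70×10³ K

I = σT⁴, so T = (I/σ)^(1/4) = (4.780×10⁵/(5.670×10⁻⁸))^(1/4) = 1.70×10³ K.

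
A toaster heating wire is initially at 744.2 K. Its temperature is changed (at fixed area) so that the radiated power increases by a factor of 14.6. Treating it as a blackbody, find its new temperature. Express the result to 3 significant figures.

T₂ ≈ 1.45×10³ K

P ∝ T⁴, so T₂/T₁ = (P₂/P₁)^(1/4) = (14.6)^(1/4) = 1.95474.
T₂ = 744.2 × 1.95474 = 1.45×10³ K.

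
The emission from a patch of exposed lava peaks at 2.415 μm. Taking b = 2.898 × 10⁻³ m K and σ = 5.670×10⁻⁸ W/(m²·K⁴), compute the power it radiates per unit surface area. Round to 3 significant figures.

I ≈ 1.18×10⁵ W/m²

Wien's law: T = b/λ_max = 2.898×10⁻³/2.415×10⁻⁶ = 1200.00 K.
Then I = σT⁴ = 5.670×10⁻⁸×(1200.00)⁴ = 1.18×10⁵ W/m².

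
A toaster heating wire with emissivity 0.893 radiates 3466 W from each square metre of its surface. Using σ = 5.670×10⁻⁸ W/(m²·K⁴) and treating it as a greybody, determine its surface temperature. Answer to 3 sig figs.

I = εσT⁴, so T = (I/εσ)^(1/4) = (3466/(0.893×5.670×10⁻⁸))^(1/4) = 512 K.

T ≈ 512 K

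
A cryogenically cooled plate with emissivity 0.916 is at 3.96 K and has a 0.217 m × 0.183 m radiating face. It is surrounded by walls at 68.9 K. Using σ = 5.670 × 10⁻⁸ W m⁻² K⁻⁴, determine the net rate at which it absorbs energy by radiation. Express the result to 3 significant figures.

Net gain ≈ 0.0465 W

Area A = 0.217 × 0.183 = 0.039711 m².
Net radiated power P_net = εσA(T⁴ − T₀⁴) = 0.916×5.670×10⁻⁸×0.039711×(3.96⁴ − 68.9⁴).
T⁴ − T₀⁴ = 245.913 − 2.25360×10⁷ = -2.25358×10⁷ K⁴, so P_net = -0.0465 W — negative, meaning a net gain of 0.0465 W.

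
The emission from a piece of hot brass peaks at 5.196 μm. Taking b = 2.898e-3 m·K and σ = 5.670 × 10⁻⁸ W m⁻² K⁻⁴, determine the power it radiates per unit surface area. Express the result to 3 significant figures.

I ≈ 5.49×10³ W/m²

Wien's law: T = b/λ_max = 2.898×10⁻³/5.196×10⁻⁶ = 557.737 K.
Then I = σT⁴ = 5.670×10⁻⁸×(557.737)⁴ = 5.49×10³ W/m².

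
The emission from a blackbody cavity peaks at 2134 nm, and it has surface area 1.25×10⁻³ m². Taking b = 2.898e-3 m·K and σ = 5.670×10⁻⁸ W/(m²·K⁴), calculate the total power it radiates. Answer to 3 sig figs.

Wien's law: T = b/λ_max = 2.898×10⁻³/2.134×10⁻⁶ = 1358.01 K.
Area A = 1.25×10⁻³ m².
Then P = σAT⁴ = 5.670×10⁻⁸×1.25×10⁻³×(1358.01)⁴ = 241 W.

P ≈ 241 W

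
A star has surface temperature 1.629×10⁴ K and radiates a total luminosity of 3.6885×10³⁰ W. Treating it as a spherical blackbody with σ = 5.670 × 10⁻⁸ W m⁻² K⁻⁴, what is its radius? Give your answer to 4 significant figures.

L = 4πR²σT⁴ ⇒ R = √(L/(4πσT⁴)).
σT⁴ = 3.99271×10⁹ W/m², so R = √(3.6885×10³⁰/(4π×3.99271×10⁹)) = 8.574×10⁹ m.

R ≈ 8.574×10⁹ m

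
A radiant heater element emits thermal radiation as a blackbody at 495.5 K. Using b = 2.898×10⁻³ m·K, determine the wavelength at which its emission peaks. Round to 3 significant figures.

Wien's displacement law: λ_max = b/T = (2.898×10⁻³ m·K)/(495.5 K) = 5.849×10⁻⁶ m.
That is 5.85 μm, in the infrared range.

λ_max ≈ 5.85 μm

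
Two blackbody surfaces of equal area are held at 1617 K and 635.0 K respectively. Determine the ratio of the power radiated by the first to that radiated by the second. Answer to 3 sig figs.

With equal areas, P₁/P₂ = (T₁/T₂)⁴ = (1617/635.0)⁴ = 42.0.

P₁/P₂ ≈ 42.0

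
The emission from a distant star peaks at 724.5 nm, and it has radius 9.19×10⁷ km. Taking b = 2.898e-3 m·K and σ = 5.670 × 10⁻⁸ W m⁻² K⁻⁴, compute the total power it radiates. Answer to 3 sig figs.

P ≈ 1.54×10³⁰ W

Wien's law: T = b/λ_max = 2.898×10⁻³/7.245×10⁻⁷ = 4000.00 K.
Surface area A = 4πR² = 4π(9.19×10¹⁰ m)² = 1.06131×10²³ m².
Then P = σAT⁴ = 5.670×10⁻⁸×1.06131×10²³×(4000.00)⁴ = 1.54×10³⁰ W.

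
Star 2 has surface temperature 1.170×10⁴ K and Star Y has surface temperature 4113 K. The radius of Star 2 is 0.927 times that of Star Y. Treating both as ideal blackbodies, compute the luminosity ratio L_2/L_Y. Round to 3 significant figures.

L ∝ R²T⁴, so L_2/L_Y = (R_2/R_Y)²(T_2/T_Y)⁴ = (0.927)² × (1.170×10⁴/4113)⁴ = 0.859329 × 65.4800 = 56.3.

L_2/L_Y ≈ 56.3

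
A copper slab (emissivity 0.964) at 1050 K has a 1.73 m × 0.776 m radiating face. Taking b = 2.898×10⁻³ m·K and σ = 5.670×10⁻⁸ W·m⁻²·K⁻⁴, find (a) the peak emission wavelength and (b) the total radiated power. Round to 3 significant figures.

(a) λ_max = b/T = 2.898×10⁻³/1050 = 2.760×10⁻⁶ m = 2.76×10³ nm.
Area A = 1.73 × 0.776 = 1.34248 m².
(b) P = εσAT⁴ = 0.964×5.670×10⁻⁸×1.34248×(1050)⁴ = 8.92×10⁴ W.

λ_max ≈ 2.76×10³ nm; P ≈ 8.92×10⁴ W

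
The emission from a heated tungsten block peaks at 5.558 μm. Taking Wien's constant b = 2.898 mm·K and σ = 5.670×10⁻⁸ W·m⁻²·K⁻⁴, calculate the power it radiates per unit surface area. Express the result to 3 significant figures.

Wien's law: T = b/λ_max = 2.898×10⁻³/5.558×10⁻⁶ = 521.411 K.
Then I = σT⁴ = 5.670×10⁻⁸×(521.411)⁴ = 4.19×10³ W/m².

I ≈ 4.19×10³ W/m²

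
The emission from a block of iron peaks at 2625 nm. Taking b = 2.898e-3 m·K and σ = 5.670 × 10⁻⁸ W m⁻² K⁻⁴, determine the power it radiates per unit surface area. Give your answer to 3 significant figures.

I ≈ 8.42×10⁴ W/m²

Wien's law: T = b/λ_max = 2.898×10⁻³/2.625×10⁻⁶ = 1104.00 K.
Then I = σT⁴ = 5.670×10⁻⁸×(1104.00)⁴ = 8.42×10⁴ W/m².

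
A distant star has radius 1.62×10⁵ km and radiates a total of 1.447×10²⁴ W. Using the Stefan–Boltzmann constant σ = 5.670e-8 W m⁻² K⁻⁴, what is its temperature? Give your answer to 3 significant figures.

Surface area A = 4πR² = 4π(1.62×10⁸ m)² = 3.29792×10¹⁷ m².
P = σAT⁴ ⇒ T = (P/(σA))^(1/4) = (1.447×10²⁴/(5.670×10⁻⁸×3.29792×10¹⁷))^(1/4) = 2.97×10³ K.

T ≈ 2.97×10³ K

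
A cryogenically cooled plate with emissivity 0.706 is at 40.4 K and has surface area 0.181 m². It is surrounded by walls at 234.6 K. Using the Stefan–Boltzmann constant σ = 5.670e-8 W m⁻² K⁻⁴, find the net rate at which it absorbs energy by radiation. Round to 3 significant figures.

Net gain ≈ 21.9 W

Area A = 0.181 m².
Net radiated power P_net = εσA(T⁴ − T₀⁴) = 0.706×5.670×10⁻⁸×0.181×(40.4⁴ − 234.6⁴).
T⁴ − T₀⁴ = 2.66395×10⁶ − 3.02909×10⁹ = -3.02643×10⁹ K⁴, so P_net = -21.9 W — negative, meaning a net gain of 21.9 W.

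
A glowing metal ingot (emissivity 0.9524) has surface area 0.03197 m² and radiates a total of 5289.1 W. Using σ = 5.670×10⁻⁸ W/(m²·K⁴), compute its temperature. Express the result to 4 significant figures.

Area A = 0.03197 m².
P = εσAT⁴ ⇒ T = (P/(εσA))^(1/4) = (5289.1/(0.9524×5.670×10⁻⁸×0.03197))^(1/4) = 1323 K.

T ≈ 1323 K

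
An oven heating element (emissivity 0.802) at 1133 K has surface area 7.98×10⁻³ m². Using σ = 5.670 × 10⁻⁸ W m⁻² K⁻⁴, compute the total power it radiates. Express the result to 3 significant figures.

Area A = 7.98×10⁻³ m².
P = εσAT⁴ = 0.802 × 5.670×10⁻⁸ × 7.98×10⁻³ × (1133)⁴ = 598 W.

P ≈ 598 W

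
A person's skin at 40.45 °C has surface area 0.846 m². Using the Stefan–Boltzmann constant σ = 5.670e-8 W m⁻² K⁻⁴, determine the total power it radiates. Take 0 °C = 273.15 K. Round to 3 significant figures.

P ≈ 464 W

T = 40.45 °C + 273.15 = 313.60 K.
Area A = 0.846 m².
P = σAT⁴ = 5.670×10⁻⁸ × 0.846 × (313.60)⁴ = 464 W.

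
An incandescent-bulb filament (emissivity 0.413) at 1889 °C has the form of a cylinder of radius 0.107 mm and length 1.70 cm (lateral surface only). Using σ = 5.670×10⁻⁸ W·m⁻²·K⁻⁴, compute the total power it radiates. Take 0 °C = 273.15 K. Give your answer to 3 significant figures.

T = 1889 °C + 273.15 = 2162.15 K.
Lateral area A = 2πrL = 2π×1.07×10⁻⁴×0.0170 = 1.14291×10⁻⁵ m².
P = εσAT⁴ = 0.413 × 5.670×10⁻⁸ × 1.14291×10⁻⁵ × (2162.15)⁴ = 5.85 W.

P ≈ 5.85 W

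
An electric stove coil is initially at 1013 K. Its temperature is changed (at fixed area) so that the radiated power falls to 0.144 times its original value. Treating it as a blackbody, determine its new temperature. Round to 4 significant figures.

P ∝ T⁴, so T₂/T₁ = (P₂/P₁)^(1/4) = (0.144)^(1/4) = 0.616014.
T₂ = 1013 × 0.616014 = 624.0 K.

T₂ ≈ 624.0 K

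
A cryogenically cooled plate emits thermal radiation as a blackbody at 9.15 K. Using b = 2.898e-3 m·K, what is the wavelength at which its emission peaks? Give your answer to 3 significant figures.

Wien's displacement law: λ_max = b/T = (2.898×10⁻³ m·K)/(9.15 K) = 3.167×10⁻⁴ m.
That is 0.317 mm, in the infrared range.

λ_max ≈ 0.317 mm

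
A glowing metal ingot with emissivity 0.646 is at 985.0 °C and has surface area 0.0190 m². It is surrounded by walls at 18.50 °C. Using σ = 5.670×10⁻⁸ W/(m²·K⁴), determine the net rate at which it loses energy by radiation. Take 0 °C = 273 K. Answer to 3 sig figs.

Net loss ≈ 1.74×10³ W

T = 985.0 °C + 273 = 1258.0 K.
Surroundings: T = 18.50 °C + 273 = 291.50 K.
Area A = 0.0190 m².
Net radiated power P_net = εσA(T⁴ − T₀⁴) = 0.646×5.670×10⁻⁸×0.0190×(1258.0⁴ − 291.50⁴).
T⁴ − T₀⁴ = 2.50451×10¹² − 7.22028×10⁹ = 2.49729×10¹² K⁴, so P_net = 1.74×10³ W.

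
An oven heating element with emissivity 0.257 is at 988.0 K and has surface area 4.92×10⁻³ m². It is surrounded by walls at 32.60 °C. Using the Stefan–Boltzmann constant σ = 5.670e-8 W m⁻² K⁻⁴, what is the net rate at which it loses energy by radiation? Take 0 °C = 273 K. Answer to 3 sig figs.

Net loss ≈ 67.7 W

Surroundings: T = 32.60 °C + 273 = 305.60 K.
Area A = 4.92×10⁻³ m².
Net radiated power P_net = εσA(T⁴ − T₀⁴) = 0.257×5.670×10⁻⁸×4.92×10⁻³×(988.0⁴ − 305.60⁴).
T⁴ − T₀⁴ = 9.52857×10¹¹ − 8.72195×10⁹ = 9.44135×10¹¹ K⁴, so P_net = 67.7 W.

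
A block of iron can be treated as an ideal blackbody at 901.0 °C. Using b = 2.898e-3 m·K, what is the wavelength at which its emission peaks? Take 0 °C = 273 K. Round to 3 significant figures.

T = 901.0 °C + 273 = 1174.0 K.
Wien's displacement law: λ_max = b/T = (2.898×10⁻³ m·K)/(1174.0 K) = 2.468×10⁻⁶ m.
That is 2.47×10³ nm, in the infrared range.

λ_max ≈ 2.47×10³ nm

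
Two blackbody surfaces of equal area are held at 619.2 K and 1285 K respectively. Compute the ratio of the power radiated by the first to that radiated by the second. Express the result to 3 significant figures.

P₁/P₂ ≈ 0.0539

With equal areas, P₁/P₂ = (T₁/T₂)⁴ = (619.2/1285)⁴ = 0.0539.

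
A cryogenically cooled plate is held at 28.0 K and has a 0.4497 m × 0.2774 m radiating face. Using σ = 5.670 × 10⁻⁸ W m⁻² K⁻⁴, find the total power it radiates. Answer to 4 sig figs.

Area A = 0.4497 × 0.2774 = 0.124747 m².
P = σAT⁴ = 5.670×10⁻⁸ × 0.124747 × (28.0)⁴ = 4.348×10⁻³ W.

P ≈ 4.348×10⁻³ W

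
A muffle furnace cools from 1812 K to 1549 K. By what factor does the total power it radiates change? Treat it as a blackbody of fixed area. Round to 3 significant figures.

P ∝ T⁴, so P₂/P₁ = (T₂/T₁)⁴ = (1549/1812)⁴ = (0.854857)⁴ = 0.534.

P₂/P₁ ≈ 0.534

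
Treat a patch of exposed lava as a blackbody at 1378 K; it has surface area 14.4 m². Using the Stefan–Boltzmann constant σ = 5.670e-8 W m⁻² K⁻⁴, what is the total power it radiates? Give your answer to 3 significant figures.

P ≈ 2.94×10⁶ W

Area A = 14.4 m².
P = σAT⁴ = 5.670×10⁻⁸ × 14.4 × (1378)⁴ = 2.94×10⁶ W.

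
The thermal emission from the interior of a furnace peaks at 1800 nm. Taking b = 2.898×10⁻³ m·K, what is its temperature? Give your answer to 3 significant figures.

Wien's law gives T = b/λ_max = (2.898×10⁻³ m·K)/(1.800×10⁻⁶ m) = 1.61×10³ K.

T ≈ 1.61×10³ K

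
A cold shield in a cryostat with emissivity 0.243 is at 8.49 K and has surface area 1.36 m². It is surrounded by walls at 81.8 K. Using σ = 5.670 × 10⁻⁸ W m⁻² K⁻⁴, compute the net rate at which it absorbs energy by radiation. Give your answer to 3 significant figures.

Area A = 1.36 m².
Net radiated power P_net = εσA(T⁴ − T₀⁴) = 0.243×5.670×10⁻⁸×1.36×(8.49⁴ − 81.8⁴).
T⁴ − T₀⁴ = 5195.54 − 4.47727×10⁷ = -4.47675×10⁷ K⁴, so P_net = -0.839 W — negative, meaning a net gain of 0.839 W.

Net gain ≈ 0.839 W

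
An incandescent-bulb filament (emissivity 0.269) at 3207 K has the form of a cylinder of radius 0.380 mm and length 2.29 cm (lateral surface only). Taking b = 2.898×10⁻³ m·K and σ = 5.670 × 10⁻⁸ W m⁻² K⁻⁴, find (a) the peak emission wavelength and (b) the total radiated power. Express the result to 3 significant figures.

λ_max ≈ 0.904 μm; P ≈ 88.2 W

(a) λ_max = b/T = 2.898×10⁻³/3207 = 9.036×10⁻⁷ m = 0.904 μm.
Lateral area A = 2πrL = 2π×3.80×10⁻⁴×0.0229 = 5.46763×10⁻⁵ m².
(b) P = εσAT⁴ = 0.269×5.670×10⁻⁸×5.46763×10⁻⁵×(3207)⁴ = 88.2 W.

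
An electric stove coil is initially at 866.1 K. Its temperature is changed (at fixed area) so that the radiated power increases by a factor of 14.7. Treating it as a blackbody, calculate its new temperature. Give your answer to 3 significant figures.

P ∝ T⁴, so T₂/T₁ = (P₂/P₁)^(1/4) = (14.7)^(1/4) = 1.95808.
T₂ = 866.1 × 1.95808 = 1.70×10³ K.

T₂ ≈ 1.70×10³ K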